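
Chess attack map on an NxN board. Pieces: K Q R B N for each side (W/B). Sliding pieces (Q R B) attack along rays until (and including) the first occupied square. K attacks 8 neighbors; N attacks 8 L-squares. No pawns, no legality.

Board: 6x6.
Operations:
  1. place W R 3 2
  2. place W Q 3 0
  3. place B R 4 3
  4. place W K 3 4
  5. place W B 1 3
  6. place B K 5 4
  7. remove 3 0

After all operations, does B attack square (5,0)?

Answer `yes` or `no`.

Answer: no

Derivation:
Op 1: place WR@(3,2)
Op 2: place WQ@(3,0)
Op 3: place BR@(4,3)
Op 4: place WK@(3,4)
Op 5: place WB@(1,3)
Op 6: place BK@(5,4)
Op 7: remove (3,0)
Per-piece attacks for B:
  BR@(4,3): attacks (4,4) (4,5) (4,2) (4,1) (4,0) (5,3) (3,3) (2,3) (1,3) [ray(-1,0) blocked at (1,3)]
  BK@(5,4): attacks (5,5) (5,3) (4,4) (4,5) (4,3)
B attacks (5,0): no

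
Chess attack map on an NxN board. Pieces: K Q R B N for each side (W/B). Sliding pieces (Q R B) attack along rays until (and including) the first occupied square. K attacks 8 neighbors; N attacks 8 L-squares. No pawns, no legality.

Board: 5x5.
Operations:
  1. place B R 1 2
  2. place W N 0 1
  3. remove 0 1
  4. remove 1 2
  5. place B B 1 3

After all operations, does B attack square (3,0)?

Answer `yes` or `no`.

Op 1: place BR@(1,2)
Op 2: place WN@(0,1)
Op 3: remove (0,1)
Op 4: remove (1,2)
Op 5: place BB@(1,3)
Per-piece attacks for B:
  BB@(1,3): attacks (2,4) (2,2) (3,1) (4,0) (0,4) (0,2)
B attacks (3,0): no

Answer: no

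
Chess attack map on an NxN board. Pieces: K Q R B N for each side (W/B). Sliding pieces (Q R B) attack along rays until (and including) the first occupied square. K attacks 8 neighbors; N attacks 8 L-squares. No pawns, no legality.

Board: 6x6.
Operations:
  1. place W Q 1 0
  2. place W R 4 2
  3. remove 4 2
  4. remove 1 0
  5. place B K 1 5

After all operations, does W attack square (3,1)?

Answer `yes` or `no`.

Op 1: place WQ@(1,0)
Op 2: place WR@(4,2)
Op 3: remove (4,2)
Op 4: remove (1,0)
Op 5: place BK@(1,5)
Per-piece attacks for W:
W attacks (3,1): no

Answer: no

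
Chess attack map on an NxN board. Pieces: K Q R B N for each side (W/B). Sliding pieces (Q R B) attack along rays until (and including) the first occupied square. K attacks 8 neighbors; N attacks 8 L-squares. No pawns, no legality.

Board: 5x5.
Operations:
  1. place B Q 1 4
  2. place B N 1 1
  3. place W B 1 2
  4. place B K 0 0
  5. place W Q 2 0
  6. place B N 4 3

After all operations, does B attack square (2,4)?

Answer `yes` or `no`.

Op 1: place BQ@(1,4)
Op 2: place BN@(1,1)
Op 3: place WB@(1,2)
Op 4: place BK@(0,0)
Op 5: place WQ@(2,0)
Op 6: place BN@(4,3)
Per-piece attacks for B:
  BK@(0,0): attacks (0,1) (1,0) (1,1)
  BN@(1,1): attacks (2,3) (3,2) (0,3) (3,0)
  BQ@(1,4): attacks (1,3) (1,2) (2,4) (3,4) (4,4) (0,4) (2,3) (3,2) (4,1) (0,3) [ray(0,-1) blocked at (1,2)]
  BN@(4,3): attacks (2,4) (3,1) (2,2)
B attacks (2,4): yes

Answer: yes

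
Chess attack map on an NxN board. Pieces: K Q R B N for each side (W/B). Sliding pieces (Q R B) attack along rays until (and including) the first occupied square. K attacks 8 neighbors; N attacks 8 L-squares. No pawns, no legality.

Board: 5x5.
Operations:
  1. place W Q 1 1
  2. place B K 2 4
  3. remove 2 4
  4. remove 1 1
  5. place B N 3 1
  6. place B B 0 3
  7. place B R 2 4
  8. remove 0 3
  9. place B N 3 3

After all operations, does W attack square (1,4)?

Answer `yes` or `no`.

Answer: no

Derivation:
Op 1: place WQ@(1,1)
Op 2: place BK@(2,4)
Op 3: remove (2,4)
Op 4: remove (1,1)
Op 5: place BN@(3,1)
Op 6: place BB@(0,3)
Op 7: place BR@(2,4)
Op 8: remove (0,3)
Op 9: place BN@(3,3)
Per-piece attacks for W:
W attacks (1,4): no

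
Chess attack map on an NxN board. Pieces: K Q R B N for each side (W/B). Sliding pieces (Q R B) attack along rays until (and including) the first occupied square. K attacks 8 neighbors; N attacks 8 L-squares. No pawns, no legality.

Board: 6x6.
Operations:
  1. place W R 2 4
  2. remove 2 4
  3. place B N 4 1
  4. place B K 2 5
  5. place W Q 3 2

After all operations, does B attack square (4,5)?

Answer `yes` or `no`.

Answer: no

Derivation:
Op 1: place WR@(2,4)
Op 2: remove (2,4)
Op 3: place BN@(4,1)
Op 4: place BK@(2,5)
Op 5: place WQ@(3,2)
Per-piece attacks for B:
  BK@(2,5): attacks (2,4) (3,5) (1,5) (3,4) (1,4)
  BN@(4,1): attacks (5,3) (3,3) (2,2) (2,0)
B attacks (4,5): no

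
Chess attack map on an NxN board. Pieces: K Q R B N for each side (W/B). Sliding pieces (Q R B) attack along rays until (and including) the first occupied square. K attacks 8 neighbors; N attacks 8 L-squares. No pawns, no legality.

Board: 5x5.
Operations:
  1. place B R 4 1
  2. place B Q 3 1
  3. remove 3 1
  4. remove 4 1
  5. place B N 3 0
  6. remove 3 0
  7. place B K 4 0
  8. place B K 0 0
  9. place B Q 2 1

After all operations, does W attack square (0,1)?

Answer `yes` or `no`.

Op 1: place BR@(4,1)
Op 2: place BQ@(3,1)
Op 3: remove (3,1)
Op 4: remove (4,1)
Op 5: place BN@(3,0)
Op 6: remove (3,0)
Op 7: place BK@(4,0)
Op 8: place BK@(0,0)
Op 9: place BQ@(2,1)
Per-piece attacks for W:
W attacks (0,1): no

Answer: no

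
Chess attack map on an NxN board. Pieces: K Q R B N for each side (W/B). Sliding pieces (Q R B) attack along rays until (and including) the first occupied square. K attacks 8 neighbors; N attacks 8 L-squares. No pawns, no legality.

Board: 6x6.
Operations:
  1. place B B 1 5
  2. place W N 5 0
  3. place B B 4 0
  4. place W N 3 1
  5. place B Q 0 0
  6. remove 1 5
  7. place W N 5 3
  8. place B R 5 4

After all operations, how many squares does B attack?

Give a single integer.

Op 1: place BB@(1,5)
Op 2: place WN@(5,0)
Op 3: place BB@(4,0)
Op 4: place WN@(3,1)
Op 5: place BQ@(0,0)
Op 6: remove (1,5)
Op 7: place WN@(5,3)
Op 8: place BR@(5,4)
Per-piece attacks for B:
  BQ@(0,0): attacks (0,1) (0,2) (0,3) (0,4) (0,5) (1,0) (2,0) (3,0) (4,0) (1,1) (2,2) (3,3) (4,4) (5,5) [ray(1,0) blocked at (4,0)]
  BB@(4,0): attacks (5,1) (3,1) [ray(-1,1) blocked at (3,1)]
  BR@(5,4): attacks (5,5) (5,3) (4,4) (3,4) (2,4) (1,4) (0,4) [ray(0,-1) blocked at (5,3)]
Union (20 distinct): (0,1) (0,2) (0,3) (0,4) (0,5) (1,0) (1,1) (1,4) (2,0) (2,2) (2,4) (3,0) (3,1) (3,3) (3,4) (4,0) (4,4) (5,1) (5,3) (5,5)

Answer: 20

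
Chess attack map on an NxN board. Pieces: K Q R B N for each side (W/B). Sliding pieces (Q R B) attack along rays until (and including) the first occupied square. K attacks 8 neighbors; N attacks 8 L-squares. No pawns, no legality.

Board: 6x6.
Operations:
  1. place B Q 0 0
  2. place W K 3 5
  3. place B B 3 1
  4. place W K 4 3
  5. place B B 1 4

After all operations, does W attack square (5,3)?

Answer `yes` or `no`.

Op 1: place BQ@(0,0)
Op 2: place WK@(3,5)
Op 3: place BB@(3,1)
Op 4: place WK@(4,3)
Op 5: place BB@(1,4)
Per-piece attacks for W:
  WK@(3,5): attacks (3,4) (4,5) (2,5) (4,4) (2,4)
  WK@(4,3): attacks (4,4) (4,2) (5,3) (3,3) (5,4) (5,2) (3,4) (3,2)
W attacks (5,3): yes

Answer: yes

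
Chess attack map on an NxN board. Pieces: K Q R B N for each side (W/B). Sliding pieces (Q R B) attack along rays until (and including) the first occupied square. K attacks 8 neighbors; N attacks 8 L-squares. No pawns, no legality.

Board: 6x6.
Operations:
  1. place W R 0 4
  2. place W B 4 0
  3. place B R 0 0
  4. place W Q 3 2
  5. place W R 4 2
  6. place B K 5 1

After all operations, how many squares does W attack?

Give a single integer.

Op 1: place WR@(0,4)
Op 2: place WB@(4,0)
Op 3: place BR@(0,0)
Op 4: place WQ@(3,2)
Op 5: place WR@(4,2)
Op 6: place BK@(5,1)
Per-piece attacks for W:
  WR@(0,4): attacks (0,5) (0,3) (0,2) (0,1) (0,0) (1,4) (2,4) (3,4) (4,4) (5,4) [ray(0,-1) blocked at (0,0)]
  WQ@(3,2): attacks (3,3) (3,4) (3,5) (3,1) (3,0) (4,2) (2,2) (1,2) (0,2) (4,3) (5,4) (4,1) (5,0) (2,3) (1,4) (0,5) (2,1) (1,0) [ray(1,0) blocked at (4,2)]
  WB@(4,0): attacks (5,1) (3,1) (2,2) (1,3) (0,4) [ray(1,1) blocked at (5,1); ray(-1,1) blocked at (0,4)]
  WR@(4,2): attacks (4,3) (4,4) (4,5) (4,1) (4,0) (5,2) (3,2) [ray(0,-1) blocked at (4,0); ray(-1,0) blocked at (3,2)]
Union (30 distinct): (0,0) (0,1) (0,2) (0,3) (0,4) (0,5) (1,0) (1,2) (1,3) (1,4) (2,1) (2,2) (2,3) (2,4) (3,0) (3,1) (3,2) (3,3) (3,4) (3,5) (4,0) (4,1) (4,2) (4,3) (4,4) (4,5) (5,0) (5,1) (5,2) (5,4)

Answer: 30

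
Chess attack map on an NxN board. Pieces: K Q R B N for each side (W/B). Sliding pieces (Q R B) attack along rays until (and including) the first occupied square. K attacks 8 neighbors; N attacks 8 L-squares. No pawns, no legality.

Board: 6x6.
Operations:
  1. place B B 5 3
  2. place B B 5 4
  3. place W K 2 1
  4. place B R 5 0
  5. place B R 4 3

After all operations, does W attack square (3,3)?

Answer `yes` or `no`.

Op 1: place BB@(5,3)
Op 2: place BB@(5,4)
Op 3: place WK@(2,1)
Op 4: place BR@(5,0)
Op 5: place BR@(4,3)
Per-piece attacks for W:
  WK@(2,1): attacks (2,2) (2,0) (3,1) (1,1) (3,2) (3,0) (1,2) (1,0)
W attacks (3,3): no

Answer: no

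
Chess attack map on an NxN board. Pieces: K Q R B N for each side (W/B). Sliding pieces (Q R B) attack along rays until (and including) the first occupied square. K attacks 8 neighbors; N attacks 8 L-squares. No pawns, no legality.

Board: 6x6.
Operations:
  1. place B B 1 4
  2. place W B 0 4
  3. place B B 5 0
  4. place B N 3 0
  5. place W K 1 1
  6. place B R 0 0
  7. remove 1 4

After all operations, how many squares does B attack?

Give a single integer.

Op 1: place BB@(1,4)
Op 2: place WB@(0,4)
Op 3: place BB@(5,0)
Op 4: place BN@(3,0)
Op 5: place WK@(1,1)
Op 6: place BR@(0,0)
Op 7: remove (1,4)
Per-piece attacks for B:
  BR@(0,0): attacks (0,1) (0,2) (0,3) (0,4) (1,0) (2,0) (3,0) [ray(0,1) blocked at (0,4); ray(1,0) blocked at (3,0)]
  BN@(3,0): attacks (4,2) (5,1) (2,2) (1,1)
  BB@(5,0): attacks (4,1) (3,2) (2,3) (1,4) (0,5)
Union (16 distinct): (0,1) (0,2) (0,3) (0,4) (0,5) (1,0) (1,1) (1,4) (2,0) (2,2) (2,3) (3,0) (3,2) (4,1) (4,2) (5,1)

Answer: 16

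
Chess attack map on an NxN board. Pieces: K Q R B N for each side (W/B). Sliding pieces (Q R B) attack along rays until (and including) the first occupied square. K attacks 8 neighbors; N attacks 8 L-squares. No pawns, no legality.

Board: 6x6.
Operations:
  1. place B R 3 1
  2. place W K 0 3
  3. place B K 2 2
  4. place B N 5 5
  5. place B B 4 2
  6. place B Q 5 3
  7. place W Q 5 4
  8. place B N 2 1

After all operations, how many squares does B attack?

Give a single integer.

Answer: 26

Derivation:
Op 1: place BR@(3,1)
Op 2: place WK@(0,3)
Op 3: place BK@(2,2)
Op 4: place BN@(5,5)
Op 5: place BB@(4,2)
Op 6: place BQ@(5,3)
Op 7: place WQ@(5,4)
Op 8: place BN@(2,1)
Per-piece attacks for B:
  BN@(2,1): attacks (3,3) (4,2) (1,3) (0,2) (4,0) (0,0)
  BK@(2,2): attacks (2,3) (2,1) (3,2) (1,2) (3,3) (3,1) (1,3) (1,1)
  BR@(3,1): attacks (3,2) (3,3) (3,4) (3,5) (3,0) (4,1) (5,1) (2,1) [ray(-1,0) blocked at (2,1)]
  BB@(4,2): attacks (5,3) (5,1) (3,3) (2,4) (1,5) (3,1) [ray(1,1) blocked at (5,3); ray(-1,-1) blocked at (3,1)]
  BQ@(5,3): attacks (5,4) (5,2) (5,1) (5,0) (4,3) (3,3) (2,3) (1,3) (0,3) (4,4) (3,5) (4,2) [ray(0,1) blocked at (5,4); ray(-1,0) blocked at (0,3); ray(-1,-1) blocked at (4,2)]
  BN@(5,5): attacks (4,3) (3,4)
Union (26 distinct): (0,0) (0,2) (0,3) (1,1) (1,2) (1,3) (1,5) (2,1) (2,3) (2,4) (3,0) (3,1) (3,2) (3,3) (3,4) (3,5) (4,0) (4,1) (4,2) (4,3) (4,4) (5,0) (5,1) (5,2) (5,3) (5,4)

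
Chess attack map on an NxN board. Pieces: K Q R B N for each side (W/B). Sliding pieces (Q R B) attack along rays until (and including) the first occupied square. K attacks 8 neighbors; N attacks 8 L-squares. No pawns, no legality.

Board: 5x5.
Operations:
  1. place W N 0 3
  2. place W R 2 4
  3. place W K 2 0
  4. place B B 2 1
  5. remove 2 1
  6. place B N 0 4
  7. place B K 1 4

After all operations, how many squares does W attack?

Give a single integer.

Op 1: place WN@(0,3)
Op 2: place WR@(2,4)
Op 3: place WK@(2,0)
Op 4: place BB@(2,1)
Op 5: remove (2,1)
Op 6: place BN@(0,4)
Op 7: place BK@(1,4)
Per-piece attacks for W:
  WN@(0,3): attacks (2,4) (1,1) (2,2)
  WK@(2,0): attacks (2,1) (3,0) (1,0) (3,1) (1,1)
  WR@(2,4): attacks (2,3) (2,2) (2,1) (2,0) (3,4) (4,4) (1,4) [ray(0,-1) blocked at (2,0); ray(-1,0) blocked at (1,4)]
Union (12 distinct): (1,0) (1,1) (1,4) (2,0) (2,1) (2,2) (2,3) (2,4) (3,0) (3,1) (3,4) (4,4)

Answer: 12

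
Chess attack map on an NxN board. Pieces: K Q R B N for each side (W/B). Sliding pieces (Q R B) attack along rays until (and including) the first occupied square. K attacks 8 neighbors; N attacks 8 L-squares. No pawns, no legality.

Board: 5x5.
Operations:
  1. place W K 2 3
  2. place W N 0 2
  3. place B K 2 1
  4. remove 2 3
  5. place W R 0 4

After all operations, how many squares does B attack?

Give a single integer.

Answer: 8

Derivation:
Op 1: place WK@(2,3)
Op 2: place WN@(0,2)
Op 3: place BK@(2,1)
Op 4: remove (2,3)
Op 5: place WR@(0,4)
Per-piece attacks for B:
  BK@(2,1): attacks (2,2) (2,0) (3,1) (1,1) (3,2) (3,0) (1,2) (1,0)
Union (8 distinct): (1,0) (1,1) (1,2) (2,0) (2,2) (3,0) (3,1) (3,2)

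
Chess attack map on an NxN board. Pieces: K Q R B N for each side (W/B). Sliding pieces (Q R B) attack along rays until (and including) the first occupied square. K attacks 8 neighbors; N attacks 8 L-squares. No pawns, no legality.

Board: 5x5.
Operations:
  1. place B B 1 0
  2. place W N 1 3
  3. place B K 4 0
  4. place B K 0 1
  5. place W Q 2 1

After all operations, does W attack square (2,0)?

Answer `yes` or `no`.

Op 1: place BB@(1,0)
Op 2: place WN@(1,3)
Op 3: place BK@(4,0)
Op 4: place BK@(0,1)
Op 5: place WQ@(2,1)
Per-piece attacks for W:
  WN@(1,3): attacks (3,4) (2,1) (3,2) (0,1)
  WQ@(2,1): attacks (2,2) (2,3) (2,4) (2,0) (3,1) (4,1) (1,1) (0,1) (3,2) (4,3) (3,0) (1,2) (0,3) (1,0) [ray(-1,0) blocked at (0,1); ray(-1,-1) blocked at (1,0)]
W attacks (2,0): yes

Answer: yes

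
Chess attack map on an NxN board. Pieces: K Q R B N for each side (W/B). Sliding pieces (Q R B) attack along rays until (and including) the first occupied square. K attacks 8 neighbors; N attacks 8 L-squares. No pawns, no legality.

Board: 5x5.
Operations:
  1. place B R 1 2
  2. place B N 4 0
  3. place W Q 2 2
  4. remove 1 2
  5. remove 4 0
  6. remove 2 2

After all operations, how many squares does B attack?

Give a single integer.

Op 1: place BR@(1,2)
Op 2: place BN@(4,0)
Op 3: place WQ@(2,2)
Op 4: remove (1,2)
Op 5: remove (4,0)
Op 6: remove (2,2)
Per-piece attacks for B:
Union (0 distinct): (none)

Answer: 0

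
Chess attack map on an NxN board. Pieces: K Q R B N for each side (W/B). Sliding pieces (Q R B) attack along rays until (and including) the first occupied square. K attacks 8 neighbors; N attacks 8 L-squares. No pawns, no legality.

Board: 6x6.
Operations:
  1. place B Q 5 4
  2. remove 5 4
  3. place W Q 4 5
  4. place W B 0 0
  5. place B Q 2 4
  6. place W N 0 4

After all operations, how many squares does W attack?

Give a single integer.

Op 1: place BQ@(5,4)
Op 2: remove (5,4)
Op 3: place WQ@(4,5)
Op 4: place WB@(0,0)
Op 5: place BQ@(2,4)
Op 6: place WN@(0,4)
Per-piece attacks for W:
  WB@(0,0): attacks (1,1) (2,2) (3,3) (4,4) (5,5)
  WN@(0,4): attacks (2,5) (1,2) (2,3)
  WQ@(4,5): attacks (4,4) (4,3) (4,2) (4,1) (4,0) (5,5) (3,5) (2,5) (1,5) (0,5) (5,4) (3,4) (2,3) (1,2) (0,1)
Union (18 distinct): (0,1) (0,5) (1,1) (1,2) (1,5) (2,2) (2,3) (2,5) (3,3) (3,4) (3,5) (4,0) (4,1) (4,2) (4,3) (4,4) (5,4) (5,5)

Answer: 18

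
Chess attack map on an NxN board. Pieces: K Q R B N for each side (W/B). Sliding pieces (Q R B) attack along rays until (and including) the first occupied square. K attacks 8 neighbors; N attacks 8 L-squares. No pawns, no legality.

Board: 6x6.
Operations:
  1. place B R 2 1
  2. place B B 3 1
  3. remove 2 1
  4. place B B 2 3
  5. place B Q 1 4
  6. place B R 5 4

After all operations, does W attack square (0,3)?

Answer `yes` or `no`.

Answer: no

Derivation:
Op 1: place BR@(2,1)
Op 2: place BB@(3,1)
Op 3: remove (2,1)
Op 4: place BB@(2,3)
Op 5: place BQ@(1,4)
Op 6: place BR@(5,4)
Per-piece attacks for W:
W attacks (0,3): no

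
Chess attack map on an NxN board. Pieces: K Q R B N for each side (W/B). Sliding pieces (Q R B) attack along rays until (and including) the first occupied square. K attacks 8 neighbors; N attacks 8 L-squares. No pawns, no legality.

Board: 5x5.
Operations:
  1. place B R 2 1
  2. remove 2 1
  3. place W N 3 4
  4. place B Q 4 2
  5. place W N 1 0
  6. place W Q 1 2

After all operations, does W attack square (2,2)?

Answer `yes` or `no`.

Op 1: place BR@(2,1)
Op 2: remove (2,1)
Op 3: place WN@(3,4)
Op 4: place BQ@(4,2)
Op 5: place WN@(1,0)
Op 6: place WQ@(1,2)
Per-piece attacks for W:
  WN@(1,0): attacks (2,2) (3,1) (0,2)
  WQ@(1,2): attacks (1,3) (1,4) (1,1) (1,0) (2,2) (3,2) (4,2) (0,2) (2,3) (3,4) (2,1) (3,0) (0,3) (0,1) [ray(0,-1) blocked at (1,0); ray(1,0) blocked at (4,2); ray(1,1) blocked at (3,4)]
  WN@(3,4): attacks (4,2) (2,2) (1,3)
W attacks (2,2): yes

Answer: yes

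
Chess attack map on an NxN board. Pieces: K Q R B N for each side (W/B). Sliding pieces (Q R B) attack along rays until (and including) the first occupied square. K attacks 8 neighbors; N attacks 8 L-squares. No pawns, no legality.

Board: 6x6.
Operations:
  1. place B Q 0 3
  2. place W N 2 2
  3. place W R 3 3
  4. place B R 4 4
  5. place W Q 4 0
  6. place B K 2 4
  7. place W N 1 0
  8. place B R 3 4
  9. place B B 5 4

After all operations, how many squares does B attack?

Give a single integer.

Answer: 26

Derivation:
Op 1: place BQ@(0,3)
Op 2: place WN@(2,2)
Op 3: place WR@(3,3)
Op 4: place BR@(4,4)
Op 5: place WQ@(4,0)
Op 6: place BK@(2,4)
Op 7: place WN@(1,0)
Op 8: place BR@(3,4)
Op 9: place BB@(5,4)
Per-piece attacks for B:
  BQ@(0,3): attacks (0,4) (0,5) (0,2) (0,1) (0,0) (1,3) (2,3) (3,3) (1,4) (2,5) (1,2) (2,1) (3,0) [ray(1,0) blocked at (3,3)]
  BK@(2,4): attacks (2,5) (2,3) (3,4) (1,4) (3,5) (3,3) (1,5) (1,3)
  BR@(3,4): attacks (3,5) (3,3) (4,4) (2,4) [ray(0,-1) blocked at (3,3); ray(1,0) blocked at (4,4); ray(-1,0) blocked at (2,4)]
  BR@(4,4): attacks (4,5) (4,3) (4,2) (4,1) (4,0) (5,4) (3,4) [ray(0,-1) blocked at (4,0); ray(1,0) blocked at (5,4); ray(-1,0) blocked at (3,4)]
  BB@(5,4): attacks (4,5) (4,3) (3,2) (2,1) (1,0) [ray(-1,-1) blocked at (1,0)]
Union (26 distinct): (0,0) (0,1) (0,2) (0,4) (0,5) (1,0) (1,2) (1,3) (1,4) (1,5) (2,1) (2,3) (2,4) (2,5) (3,0) (3,2) (3,3) (3,4) (3,5) (4,0) (4,1) (4,2) (4,3) (4,4) (4,5) (5,4)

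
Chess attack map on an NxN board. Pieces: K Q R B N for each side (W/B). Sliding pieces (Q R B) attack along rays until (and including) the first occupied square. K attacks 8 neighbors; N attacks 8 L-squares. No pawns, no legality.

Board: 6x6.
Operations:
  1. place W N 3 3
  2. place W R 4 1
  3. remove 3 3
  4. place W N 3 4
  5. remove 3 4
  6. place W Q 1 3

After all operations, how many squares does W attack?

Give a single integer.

Op 1: place WN@(3,3)
Op 2: place WR@(4,1)
Op 3: remove (3,3)
Op 4: place WN@(3,4)
Op 5: remove (3,4)
Op 6: place WQ@(1,3)
Per-piece attacks for W:
  WQ@(1,3): attacks (1,4) (1,5) (1,2) (1,1) (1,0) (2,3) (3,3) (4,3) (5,3) (0,3) (2,4) (3,5) (2,2) (3,1) (4,0) (0,4) (0,2)
  WR@(4,1): attacks (4,2) (4,3) (4,4) (4,5) (4,0) (5,1) (3,1) (2,1) (1,1) (0,1)
Union (23 distinct): (0,1) (0,2) (0,3) (0,4) (1,0) (1,1) (1,2) (1,4) (1,5) (2,1) (2,2) (2,3) (2,4) (3,1) (3,3) (3,5) (4,0) (4,2) (4,3) (4,4) (4,5) (5,1) (5,3)

Answer: 23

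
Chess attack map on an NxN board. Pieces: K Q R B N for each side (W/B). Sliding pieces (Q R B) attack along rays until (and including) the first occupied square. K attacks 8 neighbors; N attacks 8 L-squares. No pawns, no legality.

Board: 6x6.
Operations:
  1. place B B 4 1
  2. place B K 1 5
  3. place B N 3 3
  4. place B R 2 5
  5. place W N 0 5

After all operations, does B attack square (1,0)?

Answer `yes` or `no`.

Answer: no

Derivation:
Op 1: place BB@(4,1)
Op 2: place BK@(1,5)
Op 3: place BN@(3,3)
Op 4: place BR@(2,5)
Op 5: place WN@(0,5)
Per-piece attacks for B:
  BK@(1,5): attacks (1,4) (2,5) (0,5) (2,4) (0,4)
  BR@(2,5): attacks (2,4) (2,3) (2,2) (2,1) (2,0) (3,5) (4,5) (5,5) (1,5) [ray(-1,0) blocked at (1,5)]
  BN@(3,3): attacks (4,5) (5,4) (2,5) (1,4) (4,1) (5,2) (2,1) (1,2)
  BB@(4,1): attacks (5,2) (5,0) (3,2) (2,3) (1,4) (0,5) (3,0) [ray(-1,1) blocked at (0,5)]
B attacks (1,0): no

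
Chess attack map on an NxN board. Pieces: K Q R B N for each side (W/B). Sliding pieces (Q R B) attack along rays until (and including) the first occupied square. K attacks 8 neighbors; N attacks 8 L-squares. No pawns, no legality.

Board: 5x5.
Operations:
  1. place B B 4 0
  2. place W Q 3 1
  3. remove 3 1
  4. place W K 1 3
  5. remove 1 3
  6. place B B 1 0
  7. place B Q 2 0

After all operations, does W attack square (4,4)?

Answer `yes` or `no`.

Op 1: place BB@(4,0)
Op 2: place WQ@(3,1)
Op 3: remove (3,1)
Op 4: place WK@(1,3)
Op 5: remove (1,3)
Op 6: place BB@(1,0)
Op 7: place BQ@(2,0)
Per-piece attacks for W:
W attacks (4,4): no

Answer: no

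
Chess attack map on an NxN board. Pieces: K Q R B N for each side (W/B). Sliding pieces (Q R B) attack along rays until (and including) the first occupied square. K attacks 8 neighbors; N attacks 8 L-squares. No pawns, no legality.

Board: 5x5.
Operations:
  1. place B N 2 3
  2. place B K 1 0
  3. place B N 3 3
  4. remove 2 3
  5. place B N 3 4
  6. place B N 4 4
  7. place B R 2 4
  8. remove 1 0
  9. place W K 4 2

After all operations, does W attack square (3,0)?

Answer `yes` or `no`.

Answer: no

Derivation:
Op 1: place BN@(2,3)
Op 2: place BK@(1,0)
Op 3: place BN@(3,3)
Op 4: remove (2,3)
Op 5: place BN@(3,4)
Op 6: place BN@(4,4)
Op 7: place BR@(2,4)
Op 8: remove (1,0)
Op 9: place WK@(4,2)
Per-piece attacks for W:
  WK@(4,2): attacks (4,3) (4,1) (3,2) (3,3) (3,1)
W attacks (3,0): no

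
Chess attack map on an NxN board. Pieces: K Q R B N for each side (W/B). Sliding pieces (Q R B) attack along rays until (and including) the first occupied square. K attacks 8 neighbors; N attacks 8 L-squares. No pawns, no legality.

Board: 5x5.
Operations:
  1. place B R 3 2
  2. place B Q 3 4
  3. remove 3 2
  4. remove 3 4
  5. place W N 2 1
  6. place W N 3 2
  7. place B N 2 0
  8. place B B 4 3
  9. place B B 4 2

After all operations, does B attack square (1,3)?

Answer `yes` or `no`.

Answer: no

Derivation:
Op 1: place BR@(3,2)
Op 2: place BQ@(3,4)
Op 3: remove (3,2)
Op 4: remove (3,4)
Op 5: place WN@(2,1)
Op 6: place WN@(3,2)
Op 7: place BN@(2,0)
Op 8: place BB@(4,3)
Op 9: place BB@(4,2)
Per-piece attacks for B:
  BN@(2,0): attacks (3,2) (4,1) (1,2) (0,1)
  BB@(4,2): attacks (3,3) (2,4) (3,1) (2,0) [ray(-1,-1) blocked at (2,0)]
  BB@(4,3): attacks (3,4) (3,2) [ray(-1,-1) blocked at (3,2)]
B attacks (1,3): no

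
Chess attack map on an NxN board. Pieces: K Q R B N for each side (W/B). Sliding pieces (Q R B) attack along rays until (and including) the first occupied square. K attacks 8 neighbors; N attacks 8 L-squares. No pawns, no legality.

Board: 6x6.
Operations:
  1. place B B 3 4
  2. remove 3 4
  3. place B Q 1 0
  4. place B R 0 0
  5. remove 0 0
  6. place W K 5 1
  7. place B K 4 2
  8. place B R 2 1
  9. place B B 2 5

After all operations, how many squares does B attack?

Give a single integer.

Answer: 26

Derivation:
Op 1: place BB@(3,4)
Op 2: remove (3,4)
Op 3: place BQ@(1,0)
Op 4: place BR@(0,0)
Op 5: remove (0,0)
Op 6: place WK@(5,1)
Op 7: place BK@(4,2)
Op 8: place BR@(2,1)
Op 9: place BB@(2,5)
Per-piece attacks for B:
  BQ@(1,0): attacks (1,1) (1,2) (1,3) (1,4) (1,5) (2,0) (3,0) (4,0) (5,0) (0,0) (2,1) (0,1) [ray(1,1) blocked at (2,1)]
  BR@(2,1): attacks (2,2) (2,3) (2,4) (2,5) (2,0) (3,1) (4,1) (5,1) (1,1) (0,1) [ray(0,1) blocked at (2,5); ray(1,0) blocked at (5,1)]
  BB@(2,5): attacks (3,4) (4,3) (5,2) (1,4) (0,3)
  BK@(4,2): attacks (4,3) (4,1) (5,2) (3,2) (5,3) (5,1) (3,3) (3,1)
Union (26 distinct): (0,0) (0,1) (0,3) (1,1) (1,2) (1,3) (1,4) (1,5) (2,0) (2,1) (2,2) (2,3) (2,4) (2,5) (3,0) (3,1) (3,2) (3,3) (3,4) (4,0) (4,1) (4,3) (5,0) (5,1) (5,2) (5,3)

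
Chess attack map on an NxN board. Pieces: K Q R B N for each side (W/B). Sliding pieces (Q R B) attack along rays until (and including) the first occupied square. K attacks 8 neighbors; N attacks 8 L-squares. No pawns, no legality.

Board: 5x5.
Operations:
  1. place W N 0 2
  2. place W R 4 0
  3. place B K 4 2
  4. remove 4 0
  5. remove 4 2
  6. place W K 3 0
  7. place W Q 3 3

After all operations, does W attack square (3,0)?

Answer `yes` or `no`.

Answer: yes

Derivation:
Op 1: place WN@(0,2)
Op 2: place WR@(4,0)
Op 3: place BK@(4,2)
Op 4: remove (4,0)
Op 5: remove (4,2)
Op 6: place WK@(3,0)
Op 7: place WQ@(3,3)
Per-piece attacks for W:
  WN@(0,2): attacks (1,4) (2,3) (1,0) (2,1)
  WK@(3,0): attacks (3,1) (4,0) (2,0) (4,1) (2,1)
  WQ@(3,3): attacks (3,4) (3,2) (3,1) (3,0) (4,3) (2,3) (1,3) (0,3) (4,4) (4,2) (2,4) (2,2) (1,1) (0,0) [ray(0,-1) blocked at (3,0)]
W attacks (3,0): yes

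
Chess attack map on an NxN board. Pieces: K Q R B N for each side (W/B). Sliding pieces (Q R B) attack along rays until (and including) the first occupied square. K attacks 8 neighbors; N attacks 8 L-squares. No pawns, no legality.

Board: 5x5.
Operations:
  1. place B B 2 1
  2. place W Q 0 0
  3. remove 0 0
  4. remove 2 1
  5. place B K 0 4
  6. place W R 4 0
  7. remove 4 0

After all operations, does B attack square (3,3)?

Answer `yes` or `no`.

Answer: no

Derivation:
Op 1: place BB@(2,1)
Op 2: place WQ@(0,0)
Op 3: remove (0,0)
Op 4: remove (2,1)
Op 5: place BK@(0,4)
Op 6: place WR@(4,0)
Op 7: remove (4,0)
Per-piece attacks for B:
  BK@(0,4): attacks (0,3) (1,4) (1,3)
B attacks (3,3): no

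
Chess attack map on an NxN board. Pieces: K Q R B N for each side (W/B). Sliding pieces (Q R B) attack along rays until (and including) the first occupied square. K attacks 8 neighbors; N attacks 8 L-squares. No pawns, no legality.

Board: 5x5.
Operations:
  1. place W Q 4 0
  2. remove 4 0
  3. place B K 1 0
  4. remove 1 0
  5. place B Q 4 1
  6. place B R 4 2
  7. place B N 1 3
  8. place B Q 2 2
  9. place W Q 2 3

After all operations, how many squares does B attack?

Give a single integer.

Answer: 20

Derivation:
Op 1: place WQ@(4,0)
Op 2: remove (4,0)
Op 3: place BK@(1,0)
Op 4: remove (1,0)
Op 5: place BQ@(4,1)
Op 6: place BR@(4,2)
Op 7: place BN@(1,3)
Op 8: place BQ@(2,2)
Op 9: place WQ@(2,3)
Per-piece attacks for B:
  BN@(1,3): attacks (3,4) (2,1) (3,2) (0,1)
  BQ@(2,2): attacks (2,3) (2,1) (2,0) (3,2) (4,2) (1,2) (0,2) (3,3) (4,4) (3,1) (4,0) (1,3) (1,1) (0,0) [ray(0,1) blocked at (2,3); ray(1,0) blocked at (4,2); ray(-1,1) blocked at (1,3)]
  BQ@(4,1): attacks (4,2) (4,0) (3,1) (2,1) (1,1) (0,1) (3,2) (2,3) (3,0) [ray(0,1) blocked at (4,2); ray(-1,1) blocked at (2,3)]
  BR@(4,2): attacks (4,3) (4,4) (4,1) (3,2) (2,2) [ray(0,-1) blocked at (4,1); ray(-1,0) blocked at (2,2)]
Union (20 distinct): (0,0) (0,1) (0,2) (1,1) (1,2) (1,3) (2,0) (2,1) (2,2) (2,3) (3,0) (3,1) (3,2) (3,3) (3,4) (4,0) (4,1) (4,2) (4,3) (4,4)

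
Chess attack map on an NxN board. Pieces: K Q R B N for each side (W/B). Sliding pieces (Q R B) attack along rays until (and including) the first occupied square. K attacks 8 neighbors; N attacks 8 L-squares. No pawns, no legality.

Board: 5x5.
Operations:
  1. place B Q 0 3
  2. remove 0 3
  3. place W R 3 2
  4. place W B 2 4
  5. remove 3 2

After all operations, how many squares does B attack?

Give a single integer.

Op 1: place BQ@(0,3)
Op 2: remove (0,3)
Op 3: place WR@(3,2)
Op 4: place WB@(2,4)
Op 5: remove (3,2)
Per-piece attacks for B:
Union (0 distinct): (none)

Answer: 0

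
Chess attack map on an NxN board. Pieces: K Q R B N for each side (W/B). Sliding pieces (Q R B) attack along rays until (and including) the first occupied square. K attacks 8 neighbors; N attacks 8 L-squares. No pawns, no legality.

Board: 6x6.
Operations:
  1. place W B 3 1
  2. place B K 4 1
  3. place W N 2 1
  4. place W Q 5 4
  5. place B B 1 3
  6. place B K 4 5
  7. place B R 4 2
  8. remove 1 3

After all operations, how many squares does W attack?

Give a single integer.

Op 1: place WB@(3,1)
Op 2: place BK@(4,1)
Op 3: place WN@(2,1)
Op 4: place WQ@(5,4)
Op 5: place BB@(1,3)
Op 6: place BK@(4,5)
Op 7: place BR@(4,2)
Op 8: remove (1,3)
Per-piece attacks for W:
  WN@(2,1): attacks (3,3) (4,2) (1,3) (0,2) (4,0) (0,0)
  WB@(3,1): attacks (4,2) (4,0) (2,2) (1,3) (0,4) (2,0) [ray(1,1) blocked at (4,2)]
  WQ@(5,4): attacks (5,5) (5,3) (5,2) (5,1) (5,0) (4,4) (3,4) (2,4) (1,4) (0,4) (4,5) (4,3) (3,2) (2,1) [ray(-1,1) blocked at (4,5); ray(-1,-1) blocked at (2,1)]
Union (22 distinct): (0,0) (0,2) (0,4) (1,3) (1,4) (2,0) (2,1) (2,2) (2,4) (3,2) (3,3) (3,4) (4,0) (4,2) (4,3) (4,4) (4,5) (5,0) (5,1) (5,2) (5,3) (5,5)

Answer: 22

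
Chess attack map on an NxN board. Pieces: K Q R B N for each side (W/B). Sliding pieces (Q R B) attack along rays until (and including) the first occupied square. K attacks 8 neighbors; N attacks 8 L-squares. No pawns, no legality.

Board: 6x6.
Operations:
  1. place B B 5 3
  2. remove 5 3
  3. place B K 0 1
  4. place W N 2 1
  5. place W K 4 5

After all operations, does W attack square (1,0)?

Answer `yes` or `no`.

Answer: no

Derivation:
Op 1: place BB@(5,3)
Op 2: remove (5,3)
Op 3: place BK@(0,1)
Op 4: place WN@(2,1)
Op 5: place WK@(4,5)
Per-piece attacks for W:
  WN@(2,1): attacks (3,3) (4,2) (1,3) (0,2) (4,0) (0,0)
  WK@(4,5): attacks (4,4) (5,5) (3,5) (5,4) (3,4)
W attacks (1,0): no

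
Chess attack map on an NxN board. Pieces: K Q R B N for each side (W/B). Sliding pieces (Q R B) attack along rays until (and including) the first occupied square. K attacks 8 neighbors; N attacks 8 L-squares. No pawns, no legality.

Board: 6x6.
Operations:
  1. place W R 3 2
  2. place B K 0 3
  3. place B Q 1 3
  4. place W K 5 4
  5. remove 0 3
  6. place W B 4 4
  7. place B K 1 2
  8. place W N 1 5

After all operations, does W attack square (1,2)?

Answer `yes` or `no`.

Answer: yes

Derivation:
Op 1: place WR@(3,2)
Op 2: place BK@(0,3)
Op 3: place BQ@(1,3)
Op 4: place WK@(5,4)
Op 5: remove (0,3)
Op 6: place WB@(4,4)
Op 7: place BK@(1,2)
Op 8: place WN@(1,5)
Per-piece attacks for W:
  WN@(1,5): attacks (2,3) (3,4) (0,3)
  WR@(3,2): attacks (3,3) (3,4) (3,5) (3,1) (3,0) (4,2) (5,2) (2,2) (1,2) [ray(-1,0) blocked at (1,2)]
  WB@(4,4): attacks (5,5) (5,3) (3,5) (3,3) (2,2) (1,1) (0,0)
  WK@(5,4): attacks (5,5) (5,3) (4,4) (4,5) (4,3)
W attacks (1,2): yes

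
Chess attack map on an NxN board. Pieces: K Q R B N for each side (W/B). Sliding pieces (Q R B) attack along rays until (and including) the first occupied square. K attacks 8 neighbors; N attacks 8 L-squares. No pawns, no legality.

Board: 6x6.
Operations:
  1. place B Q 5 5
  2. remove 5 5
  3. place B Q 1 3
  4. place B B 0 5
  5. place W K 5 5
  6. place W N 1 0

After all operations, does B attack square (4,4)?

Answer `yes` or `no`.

Answer: no

Derivation:
Op 1: place BQ@(5,5)
Op 2: remove (5,5)
Op 3: place BQ@(1,3)
Op 4: place BB@(0,5)
Op 5: place WK@(5,5)
Op 6: place WN@(1,0)
Per-piece attacks for B:
  BB@(0,5): attacks (1,4) (2,3) (3,2) (4,1) (5,0)
  BQ@(1,3): attacks (1,4) (1,5) (1,2) (1,1) (1,0) (2,3) (3,3) (4,3) (5,3) (0,3) (2,4) (3,5) (2,2) (3,1) (4,0) (0,4) (0,2) [ray(0,-1) blocked at (1,0)]
B attacks (4,4): no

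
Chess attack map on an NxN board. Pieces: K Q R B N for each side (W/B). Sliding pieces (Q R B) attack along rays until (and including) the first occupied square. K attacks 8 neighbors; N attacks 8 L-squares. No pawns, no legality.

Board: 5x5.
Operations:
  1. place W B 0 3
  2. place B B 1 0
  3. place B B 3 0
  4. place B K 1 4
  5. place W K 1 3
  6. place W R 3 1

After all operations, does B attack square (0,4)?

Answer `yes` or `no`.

Answer: yes

Derivation:
Op 1: place WB@(0,3)
Op 2: place BB@(1,0)
Op 3: place BB@(3,0)
Op 4: place BK@(1,4)
Op 5: place WK@(1,3)
Op 6: place WR@(3,1)
Per-piece attacks for B:
  BB@(1,0): attacks (2,1) (3,2) (4,3) (0,1)
  BK@(1,4): attacks (1,3) (2,4) (0,4) (2,3) (0,3)
  BB@(3,0): attacks (4,1) (2,1) (1,2) (0,3) [ray(-1,1) blocked at (0,3)]
B attacks (0,4): yes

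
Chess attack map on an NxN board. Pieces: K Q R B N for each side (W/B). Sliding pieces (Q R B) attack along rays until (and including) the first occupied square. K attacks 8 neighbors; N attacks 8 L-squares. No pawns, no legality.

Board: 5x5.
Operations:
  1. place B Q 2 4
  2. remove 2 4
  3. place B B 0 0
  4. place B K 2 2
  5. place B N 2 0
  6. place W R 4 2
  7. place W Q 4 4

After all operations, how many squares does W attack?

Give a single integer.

Op 1: place BQ@(2,4)
Op 2: remove (2,4)
Op 3: place BB@(0,0)
Op 4: place BK@(2,2)
Op 5: place BN@(2,0)
Op 6: place WR@(4,2)
Op 7: place WQ@(4,4)
Per-piece attacks for W:
  WR@(4,2): attacks (4,3) (4,4) (4,1) (4,0) (3,2) (2,2) [ray(0,1) blocked at (4,4); ray(-1,0) blocked at (2,2)]
  WQ@(4,4): attacks (4,3) (4,2) (3,4) (2,4) (1,4) (0,4) (3,3) (2,2) [ray(0,-1) blocked at (4,2); ray(-1,-1) blocked at (2,2)]
Union (12 distinct): (0,4) (1,4) (2,2) (2,4) (3,2) (3,3) (3,4) (4,0) (4,1) (4,2) (4,3) (4,4)

Answer: 12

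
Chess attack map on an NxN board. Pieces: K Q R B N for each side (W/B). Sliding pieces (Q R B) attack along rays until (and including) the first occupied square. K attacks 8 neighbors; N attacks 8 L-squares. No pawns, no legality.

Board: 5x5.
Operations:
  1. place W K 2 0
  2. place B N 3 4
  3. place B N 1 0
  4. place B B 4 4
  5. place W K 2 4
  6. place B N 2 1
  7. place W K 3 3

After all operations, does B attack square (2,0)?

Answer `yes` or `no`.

Op 1: place WK@(2,0)
Op 2: place BN@(3,4)
Op 3: place BN@(1,0)
Op 4: place BB@(4,4)
Op 5: place WK@(2,4)
Op 6: place BN@(2,1)
Op 7: place WK@(3,3)
Per-piece attacks for B:
  BN@(1,0): attacks (2,2) (3,1) (0,2)
  BN@(2,1): attacks (3,3) (4,2) (1,3) (0,2) (4,0) (0,0)
  BN@(3,4): attacks (4,2) (2,2) (1,3)
  BB@(4,4): attacks (3,3) [ray(-1,-1) blocked at (3,3)]
B attacks (2,0): no

Answer: no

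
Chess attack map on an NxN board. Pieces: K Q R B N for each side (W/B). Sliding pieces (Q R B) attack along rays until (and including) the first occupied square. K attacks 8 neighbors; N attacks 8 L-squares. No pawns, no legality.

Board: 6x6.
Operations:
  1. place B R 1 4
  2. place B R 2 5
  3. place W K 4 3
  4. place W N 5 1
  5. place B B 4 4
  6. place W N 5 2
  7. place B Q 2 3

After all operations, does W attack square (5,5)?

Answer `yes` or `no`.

Op 1: place BR@(1,4)
Op 2: place BR@(2,5)
Op 3: place WK@(4,3)
Op 4: place WN@(5,1)
Op 5: place BB@(4,4)
Op 6: place WN@(5,2)
Op 7: place BQ@(2,3)
Per-piece attacks for W:
  WK@(4,3): attacks (4,4) (4,2) (5,3) (3,3) (5,4) (5,2) (3,4) (3,2)
  WN@(5,1): attacks (4,3) (3,2) (3,0)
  WN@(5,2): attacks (4,4) (3,3) (4,0) (3,1)
W attacks (5,5): no

Answer: no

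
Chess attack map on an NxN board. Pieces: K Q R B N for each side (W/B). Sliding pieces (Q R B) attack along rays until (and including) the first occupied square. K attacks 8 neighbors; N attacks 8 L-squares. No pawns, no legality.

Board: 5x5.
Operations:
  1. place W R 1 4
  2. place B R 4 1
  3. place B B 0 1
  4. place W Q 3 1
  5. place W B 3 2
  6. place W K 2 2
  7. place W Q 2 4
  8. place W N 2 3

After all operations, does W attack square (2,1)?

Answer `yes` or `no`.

Answer: yes

Derivation:
Op 1: place WR@(1,4)
Op 2: place BR@(4,1)
Op 3: place BB@(0,1)
Op 4: place WQ@(3,1)
Op 5: place WB@(3,2)
Op 6: place WK@(2,2)
Op 7: place WQ@(2,4)
Op 8: place WN@(2,3)
Per-piece attacks for W:
  WR@(1,4): attacks (1,3) (1,2) (1,1) (1,0) (2,4) (0,4) [ray(1,0) blocked at (2,4)]
  WK@(2,2): attacks (2,3) (2,1) (3,2) (1,2) (3,3) (3,1) (1,3) (1,1)
  WN@(2,3): attacks (4,4) (0,4) (3,1) (4,2) (1,1) (0,2)
  WQ@(2,4): attacks (2,3) (3,4) (4,4) (1,4) (3,3) (4,2) (1,3) (0,2) [ray(0,-1) blocked at (2,3); ray(-1,0) blocked at (1,4)]
  WQ@(3,1): attacks (3,2) (3,0) (4,1) (2,1) (1,1) (0,1) (4,2) (4,0) (2,2) (2,0) [ray(0,1) blocked at (3,2); ray(1,0) blocked at (4,1); ray(-1,0) blocked at (0,1); ray(-1,1) blocked at (2,2)]
  WB@(3,2): attacks (4,3) (4,1) (2,3) (2,1) (1,0) [ray(1,-1) blocked at (4,1); ray(-1,1) blocked at (2,3)]
W attacks (2,1): yes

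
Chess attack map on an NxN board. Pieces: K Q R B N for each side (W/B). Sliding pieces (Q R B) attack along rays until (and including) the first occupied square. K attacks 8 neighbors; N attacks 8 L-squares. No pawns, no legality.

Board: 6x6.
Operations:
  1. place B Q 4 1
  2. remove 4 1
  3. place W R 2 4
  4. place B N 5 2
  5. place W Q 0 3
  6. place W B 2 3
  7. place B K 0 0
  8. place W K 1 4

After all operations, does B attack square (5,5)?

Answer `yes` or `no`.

Op 1: place BQ@(4,1)
Op 2: remove (4,1)
Op 3: place WR@(2,4)
Op 4: place BN@(5,2)
Op 5: place WQ@(0,3)
Op 6: place WB@(2,3)
Op 7: place BK@(0,0)
Op 8: place WK@(1,4)
Per-piece attacks for B:
  BK@(0,0): attacks (0,1) (1,0) (1,1)
  BN@(5,2): attacks (4,4) (3,3) (4,0) (3,1)
B attacks (5,5): no

Answer: no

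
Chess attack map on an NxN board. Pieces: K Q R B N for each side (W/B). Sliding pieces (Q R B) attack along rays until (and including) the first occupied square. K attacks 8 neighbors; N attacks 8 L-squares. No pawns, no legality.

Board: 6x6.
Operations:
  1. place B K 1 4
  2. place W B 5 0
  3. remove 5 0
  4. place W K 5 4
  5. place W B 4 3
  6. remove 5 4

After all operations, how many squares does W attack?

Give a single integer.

Answer: 7

Derivation:
Op 1: place BK@(1,4)
Op 2: place WB@(5,0)
Op 3: remove (5,0)
Op 4: place WK@(5,4)
Op 5: place WB@(4,3)
Op 6: remove (5,4)
Per-piece attacks for W:
  WB@(4,3): attacks (5,4) (5,2) (3,4) (2,5) (3,2) (2,1) (1,0)
Union (7 distinct): (1,0) (2,1) (2,5) (3,2) (3,4) (5,2) (5,4)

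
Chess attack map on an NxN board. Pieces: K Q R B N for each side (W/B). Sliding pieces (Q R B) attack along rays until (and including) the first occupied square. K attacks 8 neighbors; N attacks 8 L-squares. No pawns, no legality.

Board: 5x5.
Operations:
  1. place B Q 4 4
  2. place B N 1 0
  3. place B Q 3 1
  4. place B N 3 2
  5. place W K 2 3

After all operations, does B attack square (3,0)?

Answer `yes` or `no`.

Answer: yes

Derivation:
Op 1: place BQ@(4,4)
Op 2: place BN@(1,0)
Op 3: place BQ@(3,1)
Op 4: place BN@(3,2)
Op 5: place WK@(2,3)
Per-piece attacks for B:
  BN@(1,0): attacks (2,2) (3,1) (0,2)
  BQ@(3,1): attacks (3,2) (3,0) (4,1) (2,1) (1,1) (0,1) (4,2) (4,0) (2,2) (1,3) (0,4) (2,0) [ray(0,1) blocked at (3,2)]
  BN@(3,2): attacks (4,4) (2,4) (1,3) (4,0) (2,0) (1,1)
  BQ@(4,4): attacks (4,3) (4,2) (4,1) (4,0) (3,4) (2,4) (1,4) (0,4) (3,3) (2,2) (1,1) (0,0)
B attacks (3,0): yes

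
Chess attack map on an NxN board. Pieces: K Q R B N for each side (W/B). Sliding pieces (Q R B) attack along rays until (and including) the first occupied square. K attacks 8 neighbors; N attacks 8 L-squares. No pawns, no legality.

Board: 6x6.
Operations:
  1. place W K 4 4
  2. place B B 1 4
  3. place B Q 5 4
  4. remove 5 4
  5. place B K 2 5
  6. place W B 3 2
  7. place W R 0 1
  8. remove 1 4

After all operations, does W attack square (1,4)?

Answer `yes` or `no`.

Answer: yes

Derivation:
Op 1: place WK@(4,4)
Op 2: place BB@(1,4)
Op 3: place BQ@(5,4)
Op 4: remove (5,4)
Op 5: place BK@(2,5)
Op 6: place WB@(3,2)
Op 7: place WR@(0,1)
Op 8: remove (1,4)
Per-piece attacks for W:
  WR@(0,1): attacks (0,2) (0,3) (0,4) (0,5) (0,0) (1,1) (2,1) (3,1) (4,1) (5,1)
  WB@(3,2): attacks (4,3) (5,4) (4,1) (5,0) (2,3) (1,4) (0,5) (2,1) (1,0)
  WK@(4,4): attacks (4,5) (4,3) (5,4) (3,4) (5,5) (5,3) (3,5) (3,3)
W attacks (1,4): yes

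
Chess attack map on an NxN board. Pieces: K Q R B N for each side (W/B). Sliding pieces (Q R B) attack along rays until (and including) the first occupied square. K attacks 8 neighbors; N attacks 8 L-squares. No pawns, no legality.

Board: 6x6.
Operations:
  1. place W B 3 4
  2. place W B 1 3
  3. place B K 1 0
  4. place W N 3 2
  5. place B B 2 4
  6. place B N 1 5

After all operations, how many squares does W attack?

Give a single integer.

Answer: 19

Derivation:
Op 1: place WB@(3,4)
Op 2: place WB@(1,3)
Op 3: place BK@(1,0)
Op 4: place WN@(3,2)
Op 5: place BB@(2,4)
Op 6: place BN@(1,5)
Per-piece attacks for W:
  WB@(1,3): attacks (2,4) (2,2) (3,1) (4,0) (0,4) (0,2) [ray(1,1) blocked at (2,4)]
  WN@(3,2): attacks (4,4) (5,3) (2,4) (1,3) (4,0) (5,1) (2,0) (1,1)
  WB@(3,4): attacks (4,5) (4,3) (5,2) (2,5) (2,3) (1,2) (0,1)
Union (19 distinct): (0,1) (0,2) (0,4) (1,1) (1,2) (1,3) (2,0) (2,2) (2,3) (2,4) (2,5) (3,1) (4,0) (4,3) (4,4) (4,5) (5,1) (5,2) (5,3)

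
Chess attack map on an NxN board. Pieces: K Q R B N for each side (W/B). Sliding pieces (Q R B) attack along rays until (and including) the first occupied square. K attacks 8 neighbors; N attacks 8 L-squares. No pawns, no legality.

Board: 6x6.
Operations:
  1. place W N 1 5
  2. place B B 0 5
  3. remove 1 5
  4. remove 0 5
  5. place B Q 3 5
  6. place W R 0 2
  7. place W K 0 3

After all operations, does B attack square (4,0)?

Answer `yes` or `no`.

Op 1: place WN@(1,5)
Op 2: place BB@(0,5)
Op 3: remove (1,5)
Op 4: remove (0,5)
Op 5: place BQ@(3,5)
Op 6: place WR@(0,2)
Op 7: place WK@(0,3)
Per-piece attacks for B:
  BQ@(3,5): attacks (3,4) (3,3) (3,2) (3,1) (3,0) (4,5) (5,5) (2,5) (1,5) (0,5) (4,4) (5,3) (2,4) (1,3) (0,2) [ray(-1,-1) blocked at (0,2)]
B attacks (4,0): no

Answer: no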